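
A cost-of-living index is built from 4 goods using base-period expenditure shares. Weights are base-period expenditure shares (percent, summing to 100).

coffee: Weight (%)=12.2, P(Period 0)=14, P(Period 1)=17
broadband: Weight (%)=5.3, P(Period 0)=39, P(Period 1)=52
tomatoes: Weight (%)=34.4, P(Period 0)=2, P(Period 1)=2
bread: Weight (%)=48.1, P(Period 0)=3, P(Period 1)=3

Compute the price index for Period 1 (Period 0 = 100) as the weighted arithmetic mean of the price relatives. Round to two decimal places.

104.38

coffee: 12.2 × (17/14) = 12.2 × 1.214286 = 14.8143
broadband: 5.3 × (52/39) = 5.3 × 1.333333 = 7.0667
tomatoes: 34.4 × (2/2) = 34.4 × 1.000000 = 34.4000
bread: 48.1 × (3/3) = 48.1 × 1.000000 = 48.1000
Index = Σ wᵢ·(p₁ᵢ/p₀ᵢ) = 14.8143 + 7.0667 + 34.4000 + 48.1000 = 104.3810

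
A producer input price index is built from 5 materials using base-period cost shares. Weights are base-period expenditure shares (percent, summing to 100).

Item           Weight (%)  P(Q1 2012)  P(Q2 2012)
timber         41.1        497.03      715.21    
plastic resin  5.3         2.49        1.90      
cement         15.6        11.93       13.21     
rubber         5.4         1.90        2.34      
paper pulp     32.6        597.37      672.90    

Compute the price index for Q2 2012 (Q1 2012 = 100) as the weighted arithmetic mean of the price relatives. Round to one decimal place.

123.8

timber: 41.1 × (715.21/497.03) = 41.1 × 1.438967 = 59.1416
plastic resin: 5.3 × (1.90/2.49) = 5.3 × 0.763052 = 4.0442
cement: 15.6 × (13.21/11.93) = 15.6 × 1.107293 = 17.2738
rubber: 5.4 × (2.34/1.90) = 5.4 × 1.231579 = 6.6505
paper pulp: 32.6 × (672.90/597.37) = 32.6 × 1.126438 = 36.7219
Index = Σ wᵢ·(p₁ᵢ/p₀ᵢ) = 59.1416 + 4.0442 + 17.2738 + 6.6505 + 36.7219 = 123.8319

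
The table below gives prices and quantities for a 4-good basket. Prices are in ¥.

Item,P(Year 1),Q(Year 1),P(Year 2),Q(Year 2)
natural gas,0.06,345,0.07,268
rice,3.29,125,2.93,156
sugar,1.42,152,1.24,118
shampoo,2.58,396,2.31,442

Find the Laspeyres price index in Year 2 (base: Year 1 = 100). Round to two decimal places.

89.47

Laspeyres price index uses base-period quantities as weights.
ΣP(Year 2)·Q(Year 1) = 0.07×345 + 2.93×125 + 1.24×152 + 2.31×396 = 24.15 + 366.25 + 188.48 + 914.76 = 1493.64
ΣP(Year 1)·Q(Year 1) = 0.06×345 + 3.29×125 + 1.42×152 + 2.58×396 = 20.7 + 411.25 + 215.84 + 1021.68 = 1669.47
Index = 1493.64 / 1669.47 × 100 = 89.4679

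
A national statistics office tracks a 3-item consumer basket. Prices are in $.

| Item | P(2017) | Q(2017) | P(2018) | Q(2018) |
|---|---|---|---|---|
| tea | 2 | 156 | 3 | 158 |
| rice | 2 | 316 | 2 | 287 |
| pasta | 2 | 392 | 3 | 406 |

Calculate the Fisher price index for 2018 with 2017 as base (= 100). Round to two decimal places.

Laspeyres component (base-period weights):
ΣP(2018)Q(2017) = 3×156 + 2×316 + 3×392 = 468 + 632 + 1176 = 2276
ΣP(2017)Q(2017) = 2×156 + 2×316 + 2×392 = 312 + 632 + 784 = 1728
L = 2276 / 1728 × 100 = 131.7130
Paasche component (current-period weights):
ΣP(2018)Q(2018) = 3×158 + 2×287 + 3×406 = 474 + 574 + 1218 = 2266
ΣP(2017)Q(2018) = 2×158 + 2×287 + 2×406 = 316 + 574 + 812 = 1702
P = 2266 / 1702 × 100 = 133.1375
Fisher = √(L × P) = √(131.7130 × 133.1375) = 132.4233

132.42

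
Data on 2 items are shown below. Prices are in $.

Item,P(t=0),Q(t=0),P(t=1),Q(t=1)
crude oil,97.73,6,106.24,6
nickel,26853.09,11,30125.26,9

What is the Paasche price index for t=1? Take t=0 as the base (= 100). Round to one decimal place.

112.2

Paasche price index uses current-period quantities as weights.
ΣP(t=1)·Q(t=1) = 106.24×6 + 30125.26×9 = 637.44 + 271127.34 = 271764.78
ΣP(t=0)·Q(t=1) = 97.73×6 + 26853.09×9 = 586.38 + 241677.81 = 242264.19
Index = 271764.78 / 242264.19 × 100 = 112.1770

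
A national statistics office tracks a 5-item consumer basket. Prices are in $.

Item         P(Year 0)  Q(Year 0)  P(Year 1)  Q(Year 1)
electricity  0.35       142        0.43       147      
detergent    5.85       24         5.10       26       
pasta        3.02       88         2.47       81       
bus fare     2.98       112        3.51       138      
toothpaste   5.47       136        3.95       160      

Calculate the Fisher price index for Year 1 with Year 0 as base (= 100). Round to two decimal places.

86.99

Laspeyres component (base-period weights):
ΣP(Year 1)Q(Year 0) = 0.43×142 + 5.10×24 + 2.47×88 + 3.51×112 + 3.95×136 = 61.06 + 122.4 + 217.36 + 393.12 + 537.2 = 1331.14
ΣP(Year 0)Q(Year 0) = 0.35×142 + 5.85×24 + 3.02×88 + 2.98×112 + 5.47×136 = 49.7 + 140.4 + 265.76 + 333.76 + 743.92 = 1533.54
L = 1331.14 / 1533.54 × 100 = 86.8018
Paasche component (current-period weights):
ΣP(Year 1)Q(Year 1) = 0.43×147 + 5.10×26 + 2.47×81 + 3.51×138 + 3.95×160 = 63.21 + 132.6 + 200.07 + 484.38 + 632 = 1512.26
ΣP(Year 0)Q(Year 1) = 0.35×147 + 5.85×26 + 3.02×81 + 2.98×138 + 5.47×160 = 51.45 + 152.1 + 244.62 + 411.24 + 875.2 = 1734.61
P = 1512.26 / 1734.61 × 100 = 87.1816
Fisher = √(L × P) = √(86.8018 × 87.1816) = 86.9915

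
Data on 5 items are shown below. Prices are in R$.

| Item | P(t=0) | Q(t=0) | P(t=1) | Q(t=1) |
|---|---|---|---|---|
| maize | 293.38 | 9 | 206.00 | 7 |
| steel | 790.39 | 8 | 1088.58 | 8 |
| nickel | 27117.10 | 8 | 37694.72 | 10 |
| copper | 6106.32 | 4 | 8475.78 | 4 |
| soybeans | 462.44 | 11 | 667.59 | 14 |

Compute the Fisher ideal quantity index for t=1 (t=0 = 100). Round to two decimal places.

121.67

Laspeyres component (base-period weights):
ΣP(t=0)Q(t=1) = 293.38×7 + 790.39×8 + 27117.10×10 + 6106.32×4 + 462.44×14 = 2053.66 + 6323.12 + 271171 + 24425.28 + 6474.16 = 310447.22
ΣP(t=0)Q(t=0) = 293.38×9 + 790.39×8 + 27117.10×8 + 6106.32×4 + 462.44×11 = 2640.42 + 6323.12 + 216936.8 + 24425.28 + 5086.84 = 255412.46
L = 310447.22 / 255412.46 × 100 = 121.5474
Paasche component (current-period weights):
ΣP(t=1)Q(t=1) = 206.00×7 + 1088.58×8 + 37694.72×10 + 8475.78×4 + 667.59×14 = 1442 + 8708.64 + 376947.2 + 33903.12 + 9346.26 = 430347.22
ΣP(t=1)Q(t=0) = 206.00×9 + 1088.58×8 + 37694.72×8 + 8475.78×4 + 667.59×11 = 1854 + 8708.64 + 301557.76 + 33903.12 + 7343.49 = 353367.01
P = 430347.22 / 353367.01 × 100 = 121.7848
Fisher = √(L × P) = √(121.5474 × 121.7848) = 121.6660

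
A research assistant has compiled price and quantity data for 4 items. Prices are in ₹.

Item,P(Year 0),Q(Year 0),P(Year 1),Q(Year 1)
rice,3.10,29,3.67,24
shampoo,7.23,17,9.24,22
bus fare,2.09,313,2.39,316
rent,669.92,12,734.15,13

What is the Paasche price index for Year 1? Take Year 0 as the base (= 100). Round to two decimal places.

Paasche price index uses current-period quantities as weights.
ΣP(Year 1)·Q(Year 1) = 3.67×24 + 9.24×22 + 2.39×316 + 734.15×13 = 88.08 + 203.28 + 755.24 + 9543.95 = 10590.55
ΣP(Year 0)·Q(Year 1) = 3.10×24 + 7.23×22 + 2.09×316 + 669.92×13 = 74.4 + 159.06 + 660.44 + 8708.96 = 9602.86
Index = 10590.55 / 9602.86 × 100 = 110.2854

110.29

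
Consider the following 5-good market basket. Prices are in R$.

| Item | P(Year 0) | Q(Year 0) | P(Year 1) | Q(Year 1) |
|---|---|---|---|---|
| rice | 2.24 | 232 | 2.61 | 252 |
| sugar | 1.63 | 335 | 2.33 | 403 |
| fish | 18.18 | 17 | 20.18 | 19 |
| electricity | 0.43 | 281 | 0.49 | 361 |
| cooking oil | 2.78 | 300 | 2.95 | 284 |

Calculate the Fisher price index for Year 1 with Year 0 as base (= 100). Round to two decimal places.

Laspeyres component (base-period weights):
ΣP(Year 1)Q(Year 0) = 2.61×232 + 2.33×335 + 20.18×17 + 0.49×281 + 2.95×300 = 605.52 + 780.55 + 343.06 + 137.69 + 885 = 2751.82
ΣP(Year 0)Q(Year 0) = 2.24×232 + 1.63×335 + 18.18×17 + 0.43×281 + 2.78×300 = 519.68 + 546.05 + 309.06 + 120.83 + 834 = 2329.62
L = 2751.82 / 2329.62 × 100 = 118.1231
Paasche component (current-period weights):
ΣP(Year 1)Q(Year 1) = 2.61×252 + 2.33×403 + 20.18×19 + 0.49×361 + 2.95×284 = 657.72 + 938.99 + 383.42 + 176.89 + 837.8 = 2994.82
ΣP(Year 0)Q(Year 1) = 2.24×252 + 1.63×403 + 18.18×19 + 0.43×361 + 2.78×284 = 564.48 + 656.89 + 345.42 + 155.23 + 789.52 = 2511.54
P = 2994.82 / 2511.54 × 100 = 119.2424
Fisher = √(L × P) = √(118.1231 × 119.2424) = 118.6814

118.68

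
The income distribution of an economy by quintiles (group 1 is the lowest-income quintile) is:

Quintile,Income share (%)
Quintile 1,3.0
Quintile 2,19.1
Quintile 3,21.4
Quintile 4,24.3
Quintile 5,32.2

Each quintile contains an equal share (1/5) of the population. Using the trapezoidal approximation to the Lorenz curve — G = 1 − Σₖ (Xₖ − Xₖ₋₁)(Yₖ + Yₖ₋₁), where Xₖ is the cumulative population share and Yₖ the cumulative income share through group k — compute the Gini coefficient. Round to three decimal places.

Cumulative income shares Yₖ: 0.0300, 0.2210, 0.4350, 0.6780, 1.0000
Σ (Xₖ−Xₖ₋₁)(Yₖ+Yₖ₋₁) = (1/5)(0.0300+0.0000) + (1/5)(0.2210+0.0300) + (1/5)(0.4350+0.2210) + (1/5)(0.6780+0.4350) + (1/5)(1.0000+0.6780)
  = 0.0060 + 0.0502 + 0.1312 + 0.2226 + 0.3356 = 0.7456
G = 1 − 0.7456 = 0.2544

0.254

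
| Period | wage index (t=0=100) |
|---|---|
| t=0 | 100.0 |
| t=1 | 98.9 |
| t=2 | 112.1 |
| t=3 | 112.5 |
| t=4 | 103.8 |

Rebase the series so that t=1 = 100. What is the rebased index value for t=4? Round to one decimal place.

105.0

Rebased(t=4) = 103.8 / 98.9 × 100 = 104.9545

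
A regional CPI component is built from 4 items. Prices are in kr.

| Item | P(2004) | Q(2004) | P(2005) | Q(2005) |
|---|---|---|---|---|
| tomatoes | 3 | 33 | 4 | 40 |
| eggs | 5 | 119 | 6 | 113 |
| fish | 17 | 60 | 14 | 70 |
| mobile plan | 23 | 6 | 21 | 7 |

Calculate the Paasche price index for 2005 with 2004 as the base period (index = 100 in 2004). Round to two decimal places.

Paasche price index uses current-period quantities as weights.
ΣP(2005)·Q(2005) = 4×40 + 6×113 + 14×70 + 21×7 = 160 + 678 + 980 + 147 = 1965
ΣP(2004)·Q(2005) = 3×40 + 5×113 + 17×70 + 23×7 = 120 + 565 + 1190 + 161 = 2036
Index = 1965 / 2036 × 100 = 96.5128

96.51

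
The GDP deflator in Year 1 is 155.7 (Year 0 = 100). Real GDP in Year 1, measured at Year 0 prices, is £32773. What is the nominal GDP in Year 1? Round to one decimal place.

Nominal = Real × (Index/100) = 32773 × (155.7/100)
        = 32773 × 1.557 = 51027.5610

51027.6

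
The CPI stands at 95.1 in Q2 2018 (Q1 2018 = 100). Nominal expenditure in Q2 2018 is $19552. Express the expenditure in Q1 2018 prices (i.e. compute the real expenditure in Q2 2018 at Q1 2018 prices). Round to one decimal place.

Real = Nominal ÷ (Index/100) = 19552 ÷ (95.1/100)
     = 19552 ÷ 0.951 = 20559.4111

20559.4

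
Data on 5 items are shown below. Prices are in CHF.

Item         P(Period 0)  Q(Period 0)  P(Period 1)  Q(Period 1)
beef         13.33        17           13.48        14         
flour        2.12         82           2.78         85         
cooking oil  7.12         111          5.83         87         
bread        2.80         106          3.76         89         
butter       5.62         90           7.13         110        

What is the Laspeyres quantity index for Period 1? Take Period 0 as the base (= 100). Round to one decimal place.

Laspeyres quantity index uses base-period prices as weights.
ΣP(Period 0)·Q(Period 1) = 13.33×14 + 2.12×85 + 7.12×87 + 2.80×89 + 5.62×110 = 186.62 + 180.2 + 619.44 + 249.2 + 618.2 = 1853.66
ΣP(Period 0)·Q(Period 0) = 13.33×17 + 2.12×82 + 7.12×111 + 2.80×106 + 5.62×90 = 226.61 + 173.84 + 790.32 + 296.8 + 505.8 = 1993.37
Index = 1853.66 / 1993.37 × 100 = 92.9913

93.0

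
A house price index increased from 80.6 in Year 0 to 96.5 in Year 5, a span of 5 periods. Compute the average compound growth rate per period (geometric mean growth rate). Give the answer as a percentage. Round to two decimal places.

3.67%

Growth factor = (96.5/80.6)^(1/5) = (1.197270)^(1/5) = 1.036665
Growth rate = 1.036665 − 1 = 0.036665 = 3.6665%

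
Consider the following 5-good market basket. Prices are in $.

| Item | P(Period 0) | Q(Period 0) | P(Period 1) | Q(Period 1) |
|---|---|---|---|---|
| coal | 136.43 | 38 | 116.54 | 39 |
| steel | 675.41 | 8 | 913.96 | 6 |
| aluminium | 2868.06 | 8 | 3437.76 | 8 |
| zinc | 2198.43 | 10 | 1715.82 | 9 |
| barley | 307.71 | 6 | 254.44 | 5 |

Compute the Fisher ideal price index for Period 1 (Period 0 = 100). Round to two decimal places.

101.05

Laspeyres component (base-period weights):
ΣP(Period 1)Q(Period 0) = 116.54×38 + 913.96×8 + 3437.76×8 + 1715.82×10 + 254.44×6 = 4428.52 + 7311.68 + 27502.08 + 17158.2 + 1526.64 = 57927.12
ΣP(Period 0)Q(Period 0) = 136.43×38 + 675.41×8 + 2868.06×8 + 2198.43×10 + 307.71×6 = 5184.34 + 5403.28 + 22944.48 + 21984.3 + 1846.26 = 57362.66
L = 57927.12 / 57362.66 × 100 = 100.9840
Paasche component (current-period weights):
ΣP(Period 1)Q(Period 1) = 116.54×39 + 913.96×6 + 3437.76×8 + 1715.82×9 + 254.44×5 = 4545.06 + 5483.76 + 27502.08 + 15442.38 + 1272.2 = 54245.48
ΣP(Period 0)Q(Period 1) = 136.43×39 + 675.41×6 + 2868.06×8 + 2198.43×9 + 307.71×5 = 5320.77 + 4052.46 + 22944.48 + 19785.87 + 1538.55 = 53642.13
P = 54245.48 / 53642.13 × 100 = 101.1248
Fisher = √(L × P) = √(100.9840 × 101.1248) = 101.0544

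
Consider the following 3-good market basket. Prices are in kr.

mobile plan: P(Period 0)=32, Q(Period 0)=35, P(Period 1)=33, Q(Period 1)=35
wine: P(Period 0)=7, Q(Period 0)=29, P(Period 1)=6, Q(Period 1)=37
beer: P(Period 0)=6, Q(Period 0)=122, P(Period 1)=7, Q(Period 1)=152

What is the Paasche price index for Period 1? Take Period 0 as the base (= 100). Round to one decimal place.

Paasche price index uses current-period quantities as weights.
ΣP(Period 1)·Q(Period 1) = 33×35 + 6×37 + 7×152 = 1155 + 222 + 1064 = 2441
ΣP(Period 0)·Q(Period 1) = 32×35 + 7×37 + 6×152 = 1120 + 259 + 912 = 2291
Index = 2441 / 2291 × 100 = 106.5474

106.5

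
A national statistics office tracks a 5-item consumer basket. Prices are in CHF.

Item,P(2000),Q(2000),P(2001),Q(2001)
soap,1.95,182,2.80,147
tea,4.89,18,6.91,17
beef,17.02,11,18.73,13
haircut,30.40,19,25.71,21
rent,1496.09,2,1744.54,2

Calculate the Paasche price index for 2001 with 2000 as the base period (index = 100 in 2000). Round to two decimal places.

Paasche price index uses current-period quantities as weights.
ΣP(2001)·Q(2001) = 2.80×147 + 6.91×17 + 18.73×13 + 25.71×21 + 1744.54×2 = 411.6 + 117.47 + 243.49 + 539.91 + 3489.08 = 4801.55
ΣP(2000)·Q(2001) = 1.95×147 + 4.89×17 + 17.02×13 + 30.40×21 + 1496.09×2 = 286.65 + 83.13 + 221.26 + 638.4 + 2992.18 = 4221.62
Index = 4801.55 / 4221.62 × 100 = 113.7371

113.74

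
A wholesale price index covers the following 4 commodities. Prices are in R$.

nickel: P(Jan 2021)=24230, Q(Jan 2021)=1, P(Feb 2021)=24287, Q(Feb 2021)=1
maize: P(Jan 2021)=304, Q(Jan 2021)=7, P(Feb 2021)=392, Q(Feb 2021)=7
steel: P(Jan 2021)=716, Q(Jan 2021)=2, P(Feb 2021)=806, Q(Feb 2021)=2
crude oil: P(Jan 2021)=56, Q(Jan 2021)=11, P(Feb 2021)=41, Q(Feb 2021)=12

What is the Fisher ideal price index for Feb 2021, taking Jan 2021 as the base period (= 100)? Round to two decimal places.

102.39

Laspeyres component (base-period weights):
ΣP(Feb 2021)Q(Jan 2021) = 24287×1 + 392×7 + 806×2 + 41×11 = 24287 + 2744 + 1612 + 451 = 29094
ΣP(Jan 2021)Q(Jan 2021) = 24230×1 + 304×7 + 716×2 + 56×11 = 24230 + 2128 + 1432 + 616 = 28406
L = 29094 / 28406 × 100 = 102.4220
Paasche component (current-period weights):
ΣP(Feb 2021)Q(Feb 2021) = 24287×1 + 392×7 + 806×2 + 41×12 = 24287 + 2744 + 1612 + 492 = 29135
ΣP(Jan 2021)Q(Feb 2021) = 24230×1 + 304×7 + 716×2 + 56×12 = 24230 + 2128 + 1432 + 672 = 28462
P = 29135 / 28462 × 100 = 102.3646
Fisher = √(L × P) = √(102.4220 × 102.3646) = 102.3933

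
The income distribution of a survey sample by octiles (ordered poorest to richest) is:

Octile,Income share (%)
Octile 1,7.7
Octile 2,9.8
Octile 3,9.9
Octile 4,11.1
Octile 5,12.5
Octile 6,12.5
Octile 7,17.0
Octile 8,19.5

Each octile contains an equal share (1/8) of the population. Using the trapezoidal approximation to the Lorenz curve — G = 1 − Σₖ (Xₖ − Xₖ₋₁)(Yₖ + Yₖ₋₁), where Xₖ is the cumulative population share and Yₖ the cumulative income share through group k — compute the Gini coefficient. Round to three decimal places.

0.160

Cumulative income shares Yₖ: 0.0770, 0.1750, 0.2740, 0.3850, 0.5100, 0.6350, 0.8050, 1.0000
Σ (Xₖ−Xₖ₋₁)(Yₖ+Yₖ₋₁) = (1/8)(0.0770+0.0000) + (1/8)(0.1750+0.0770) + (1/8)(0.2740+0.1750) + (1/8)(0.3850+0.2740) + (1/8)(0.5100+0.3850) + (1/8)(0.6350+0.5100) + (1/8)(0.8050+0.6350) + (1/8)(1.0000+0.8050)
  = 0.0096 + 0.0315 + 0.0561 + 0.0824 + 0.1119 + 0.1431 + 0.1800 + 0.2256 = 0.8403
G = 1 − 0.8403 = 0.1597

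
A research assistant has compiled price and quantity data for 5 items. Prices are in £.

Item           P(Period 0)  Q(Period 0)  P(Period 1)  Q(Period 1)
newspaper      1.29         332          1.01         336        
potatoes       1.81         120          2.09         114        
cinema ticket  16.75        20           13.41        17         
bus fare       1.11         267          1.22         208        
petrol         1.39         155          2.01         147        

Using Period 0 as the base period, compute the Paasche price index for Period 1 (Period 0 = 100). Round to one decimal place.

Paasche price index uses current-period quantities as weights.
ΣP(Period 1)·Q(Period 1) = 1.01×336 + 2.09×114 + 13.41×17 + 1.22×208 + 2.01×147 = 339.36 + 238.26 + 227.97 + 253.76 + 295.47 = 1354.82
ΣP(Period 0)·Q(Period 1) = 1.29×336 + 1.81×114 + 16.75×17 + 1.11×208 + 1.39×147 = 433.44 + 206.34 + 284.75 + 230.88 + 204.33 = 1359.74
Index = 1354.82 / 1359.74 × 100 = 99.6382

99.6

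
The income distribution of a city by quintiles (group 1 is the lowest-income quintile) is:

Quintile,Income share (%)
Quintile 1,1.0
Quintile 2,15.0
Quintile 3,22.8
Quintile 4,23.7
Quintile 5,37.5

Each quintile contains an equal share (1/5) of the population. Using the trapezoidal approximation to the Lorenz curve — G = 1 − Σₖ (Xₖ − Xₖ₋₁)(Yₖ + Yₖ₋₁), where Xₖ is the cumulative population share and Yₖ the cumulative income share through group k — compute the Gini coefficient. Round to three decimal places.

Cumulative income shares Yₖ: 0.0100, 0.1600, 0.3880, 0.6250, 1.0000
Σ (Xₖ−Xₖ₋₁)(Yₖ+Yₖ₋₁) = (1/5)(0.0100+0.0000) + (1/5)(0.1600+0.0100) + (1/5)(0.3880+0.1600) + (1/5)(0.6250+0.3880) + (1/5)(1.0000+0.6250)
  = 0.0020 + 0.0340 + 0.1096 + 0.2026 + 0.3250 = 0.6732
G = 1 − 0.6732 = 0.3268

0.327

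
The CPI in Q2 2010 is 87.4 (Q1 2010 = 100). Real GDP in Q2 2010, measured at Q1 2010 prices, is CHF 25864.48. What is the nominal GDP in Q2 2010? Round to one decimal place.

Nominal = Real × (Index/100) = 25864.48 × (87.4/100)
        = 25864.48 × 0.874 = 22605.5555

22605.6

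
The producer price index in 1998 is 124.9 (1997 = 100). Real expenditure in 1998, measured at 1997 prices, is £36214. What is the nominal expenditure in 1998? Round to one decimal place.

45231.3

Nominal = Real × (Index/100) = 36214 × (124.9/100)
        = 36214 × 1.249 = 45231.2860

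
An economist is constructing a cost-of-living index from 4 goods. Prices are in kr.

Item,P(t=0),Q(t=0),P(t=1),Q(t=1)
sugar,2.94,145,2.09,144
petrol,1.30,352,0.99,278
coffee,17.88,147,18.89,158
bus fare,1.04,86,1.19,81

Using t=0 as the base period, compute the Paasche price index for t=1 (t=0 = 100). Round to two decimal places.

Paasche price index uses current-period quantities as weights.
ΣP(t=1)·Q(t=1) = 2.09×144 + 0.99×278 + 18.89×158 + 1.19×81 = 300.96 + 275.22 + 2984.62 + 96.39 = 3657.19
ΣP(t=0)·Q(t=1) = 2.94×144 + 1.30×278 + 17.88×158 + 1.04×81 = 423.36 + 361.4 + 2825.04 + 84.24 = 3694.04
Index = 3657.19 / 3694.04 × 100 = 99.0024

99.00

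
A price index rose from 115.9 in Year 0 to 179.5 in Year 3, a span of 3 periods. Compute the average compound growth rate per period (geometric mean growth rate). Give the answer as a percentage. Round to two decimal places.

15.70%

Growth factor = (179.5/115.9)^(1/3) = (1.548749)^(1/3) = 1.156983
Growth rate = 1.156983 − 1 = 0.156983 = 15.6983%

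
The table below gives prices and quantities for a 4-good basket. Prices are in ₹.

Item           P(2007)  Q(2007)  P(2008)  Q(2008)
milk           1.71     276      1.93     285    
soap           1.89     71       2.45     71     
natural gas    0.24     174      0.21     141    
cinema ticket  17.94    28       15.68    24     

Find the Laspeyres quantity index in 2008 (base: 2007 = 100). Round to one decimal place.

Laspeyres quantity index uses base-period prices as weights.
ΣP(2007)·Q(2008) = 1.71×285 + 1.89×71 + 0.24×141 + 17.94×24 = 487.35 + 134.19 + 33.84 + 430.56 = 1085.94
ΣP(2007)·Q(2007) = 1.71×276 + 1.89×71 + 0.24×174 + 17.94×28 = 471.96 + 134.19 + 41.76 + 502.32 = 1150.23
Index = 1085.94 / 1150.23 × 100 = 94.4107

94.4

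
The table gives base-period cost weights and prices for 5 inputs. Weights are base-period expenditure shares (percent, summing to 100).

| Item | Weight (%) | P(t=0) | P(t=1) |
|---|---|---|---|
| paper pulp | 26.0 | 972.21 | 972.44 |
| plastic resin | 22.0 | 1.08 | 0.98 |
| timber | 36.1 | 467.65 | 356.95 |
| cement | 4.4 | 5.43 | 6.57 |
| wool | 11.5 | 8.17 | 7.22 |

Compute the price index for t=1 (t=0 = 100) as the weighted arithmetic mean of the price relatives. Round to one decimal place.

paper pulp: 26.0 × (972.44/972.21) = 26.0 × 1.000237 = 26.0062
plastic resin: 22.0 × (0.98/1.08) = 22.0 × 0.907407 = 19.9630
timber: 36.1 × (356.95/467.65) = 36.1 × 0.763285 = 27.5546
cement: 4.4 × (6.57/5.43) = 4.4 × 1.209945 = 5.3238
wool: 11.5 × (7.22/8.17) = 11.5 × 0.883721 = 10.1628
Index = Σ wᵢ·(p₁ᵢ/p₀ᵢ) = 26.0062 + 19.9630 + 27.5546 + 5.3238 + 10.1628 = 89.0102

89.0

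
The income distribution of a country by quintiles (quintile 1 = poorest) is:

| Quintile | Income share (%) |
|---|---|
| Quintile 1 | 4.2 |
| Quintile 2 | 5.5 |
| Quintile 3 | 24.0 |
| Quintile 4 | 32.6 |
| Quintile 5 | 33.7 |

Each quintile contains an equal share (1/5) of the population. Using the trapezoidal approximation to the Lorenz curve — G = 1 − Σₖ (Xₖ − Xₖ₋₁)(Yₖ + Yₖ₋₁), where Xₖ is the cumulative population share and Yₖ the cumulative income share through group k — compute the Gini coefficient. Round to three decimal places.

0.344

Cumulative income shares Yₖ: 0.0420, 0.0970, 0.3370, 0.6630, 1.0000
Σ (Xₖ−Xₖ₋₁)(Yₖ+Yₖ₋₁) = (1/5)(0.0420+0.0000) + (1/5)(0.0970+0.0420) + (1/5)(0.3370+0.0970) + (1/5)(0.6630+0.3370) + (1/5)(1.0000+0.6630)
  = 0.0084 + 0.0278 + 0.0868 + 0.2000 + 0.3326 = 0.6556
G = 1 − 0.6556 = 0.3444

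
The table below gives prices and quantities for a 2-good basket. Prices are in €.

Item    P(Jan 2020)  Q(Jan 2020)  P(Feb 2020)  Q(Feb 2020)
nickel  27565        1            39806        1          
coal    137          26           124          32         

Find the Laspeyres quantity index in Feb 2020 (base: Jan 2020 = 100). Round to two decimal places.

Laspeyres quantity index uses base-period prices as weights.
ΣP(Jan 2020)·Q(Feb 2020) = 27565×1 + 137×32 = 27565 + 4384 = 31949
ΣP(Jan 2020)·Q(Jan 2020) = 27565×1 + 137×26 = 27565 + 3562 = 31127
Index = 31949 / 31127 × 100 = 102.6408

102.64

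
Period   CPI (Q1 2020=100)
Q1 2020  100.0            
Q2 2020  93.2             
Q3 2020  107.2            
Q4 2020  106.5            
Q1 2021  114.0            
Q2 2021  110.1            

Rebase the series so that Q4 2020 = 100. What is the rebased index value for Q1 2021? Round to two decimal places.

107.04

Rebased(Q1 2021) = 114.0 / 106.5 × 100 = 107.0423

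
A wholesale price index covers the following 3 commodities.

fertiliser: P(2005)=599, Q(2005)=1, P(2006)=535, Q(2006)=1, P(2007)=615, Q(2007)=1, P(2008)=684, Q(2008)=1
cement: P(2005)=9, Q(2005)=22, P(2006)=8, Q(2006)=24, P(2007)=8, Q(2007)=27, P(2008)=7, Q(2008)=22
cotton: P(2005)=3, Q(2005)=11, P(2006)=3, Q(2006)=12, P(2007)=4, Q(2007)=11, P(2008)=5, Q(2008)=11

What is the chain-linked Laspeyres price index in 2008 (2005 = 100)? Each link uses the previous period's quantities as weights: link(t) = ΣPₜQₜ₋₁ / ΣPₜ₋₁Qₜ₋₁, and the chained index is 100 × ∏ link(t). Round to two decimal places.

Link 2005→2006:
ΣP(2006)Q(2005) = 535×1 + 8×22 + 3×11 = 535 + 176 + 33 = 744
ΣP(2005)Q(2005) = 599×1 + 9×22 + 3×11 = 599 + 198 + 33 = 830
link = 744/830 = 0.896386
Link 2006→2007:
ΣP(2007)Q(2006) = 615×1 + 8×24 + 4×12 = 615 + 192 + 48 = 855
ΣP(2006)Q(2006) = 535×1 + 8×24 + 3×12 = 535 + 192 + 36 = 763
link = 855/763 = 1.120577
Link 2007→2008:
ΣP(2008)Q(2007) = 684×1 + 7×27 + 5×11 = 684 + 189 + 55 = 928
ΣP(2007)Q(2007) = 615×1 + 8×27 + 4×11 = 615 + 216 + 44 = 875
link = 928/875 = 1.060571
Chained index = 100 × 0.896386 × 1.120577 × 1.060571 = 106.5311

106.53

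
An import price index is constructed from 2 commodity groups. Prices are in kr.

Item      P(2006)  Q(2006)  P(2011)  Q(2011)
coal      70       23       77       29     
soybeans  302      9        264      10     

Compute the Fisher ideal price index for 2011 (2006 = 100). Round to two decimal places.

96.16

Laspeyres component (base-period weights):
ΣP(2011)Q(2006) = 77×23 + 264×9 = 1771 + 2376 = 4147
ΣP(2006)Q(2006) = 70×23 + 302×9 = 1610 + 2718 = 4328
L = 4147 / 4328 × 100 = 95.8179
Paasche component (current-period weights):
ΣP(2011)Q(2011) = 77×29 + 264×10 = 2233 + 2640 = 4873
ΣP(2006)Q(2011) = 70×29 + 302×10 = 2030 + 3020 = 5050
P = 4873 / 5050 × 100 = 96.4950
Fisher = √(L × P) = √(95.8179 × 96.4950) = 96.1559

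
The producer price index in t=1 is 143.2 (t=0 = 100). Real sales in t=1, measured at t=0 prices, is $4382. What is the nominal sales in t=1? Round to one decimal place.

6275.0

Nominal = Real × (Index/100) = 4382 × (143.2/100)
        = 4382 × 1.432 = 6275.0240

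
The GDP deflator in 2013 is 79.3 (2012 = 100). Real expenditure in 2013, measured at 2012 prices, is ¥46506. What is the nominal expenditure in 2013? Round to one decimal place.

36879.3

Nominal = Real × (Index/100) = 46506 × (79.3/100)
        = 46506 × 0.793 = 36879.2580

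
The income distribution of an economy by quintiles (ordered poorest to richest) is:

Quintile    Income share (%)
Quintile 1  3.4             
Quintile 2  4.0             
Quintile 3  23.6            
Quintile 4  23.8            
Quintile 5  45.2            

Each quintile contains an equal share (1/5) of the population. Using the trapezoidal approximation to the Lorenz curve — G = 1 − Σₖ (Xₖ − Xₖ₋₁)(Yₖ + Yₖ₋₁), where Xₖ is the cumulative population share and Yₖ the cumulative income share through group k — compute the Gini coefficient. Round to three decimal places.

Cumulative income shares Yₖ: 0.0340, 0.0740, 0.3100, 0.5480, 1.0000
Σ (Xₖ−Xₖ₋₁)(Yₖ+Yₖ₋₁) = (1/5)(0.0340+0.0000) + (1/5)(0.0740+0.0340) + (1/5)(0.3100+0.0740) + (1/5)(0.5480+0.3100) + (1/5)(1.0000+0.5480)
  = 0.0068 + 0.0216 + 0.0768 + 0.1716 + 0.3096 = 0.5864
G = 1 − 0.5864 = 0.4136

0.414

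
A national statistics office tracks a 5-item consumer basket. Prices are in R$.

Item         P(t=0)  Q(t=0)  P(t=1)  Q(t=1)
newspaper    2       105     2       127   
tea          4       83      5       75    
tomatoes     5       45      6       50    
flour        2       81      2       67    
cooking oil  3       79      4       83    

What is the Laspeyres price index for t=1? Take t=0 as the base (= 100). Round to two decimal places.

117.75

Laspeyres price index uses base-period quantities as weights.
ΣP(t=1)·Q(t=0) = 2×105 + 5×83 + 6×45 + 2×81 + 4×79 = 210 + 415 + 270 + 162 + 316 = 1373
ΣP(t=0)·Q(t=0) = 2×105 + 4×83 + 5×45 + 2×81 + 3×79 = 210 + 332 + 225 + 162 + 237 = 1166
Index = 1373 / 1166 × 100 = 117.7530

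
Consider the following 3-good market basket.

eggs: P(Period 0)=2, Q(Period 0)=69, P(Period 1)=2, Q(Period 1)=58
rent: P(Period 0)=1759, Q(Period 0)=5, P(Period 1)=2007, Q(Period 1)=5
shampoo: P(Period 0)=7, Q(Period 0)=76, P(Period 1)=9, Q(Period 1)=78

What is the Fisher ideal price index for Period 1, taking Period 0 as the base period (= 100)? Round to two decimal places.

114.73

Laspeyres component (base-period weights):
ΣP(Period 1)Q(Period 0) = 2×69 + 2007×5 + 9×76 = 138 + 10035 + 684 = 10857
ΣP(Period 0)Q(Period 0) = 2×69 + 1759×5 + 7×76 = 138 + 8795 + 532 = 9465
L = 10857 / 9465 × 100 = 114.7068
Paasche component (current-period weights):
ΣP(Period 1)Q(Period 1) = 2×58 + 2007×5 + 9×78 = 116 + 10035 + 702 = 10853
ΣP(Period 0)Q(Period 1) = 2×58 + 1759×5 + 7×78 = 116 + 8795 + 546 = 9457
P = 10853 / 9457 × 100 = 114.7616
Fisher = √(L × P) = √(114.7068 × 114.7616) = 114.7342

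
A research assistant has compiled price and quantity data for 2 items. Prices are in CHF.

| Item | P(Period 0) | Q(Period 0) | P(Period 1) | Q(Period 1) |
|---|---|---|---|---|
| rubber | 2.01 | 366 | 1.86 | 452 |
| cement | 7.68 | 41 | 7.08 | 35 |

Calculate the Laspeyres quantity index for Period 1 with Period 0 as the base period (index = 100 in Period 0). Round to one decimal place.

Laspeyres quantity index uses base-period prices as weights.
ΣP(Period 0)·Q(Period 1) = 2.01×452 + 7.68×35 = 908.52 + 268.8 = 1177.32
ΣP(Period 0)·Q(Period 0) = 2.01×366 + 7.68×41 = 735.66 + 314.88 = 1050.54
Index = 1177.32 / 1050.54 × 100 = 112.0681

112.1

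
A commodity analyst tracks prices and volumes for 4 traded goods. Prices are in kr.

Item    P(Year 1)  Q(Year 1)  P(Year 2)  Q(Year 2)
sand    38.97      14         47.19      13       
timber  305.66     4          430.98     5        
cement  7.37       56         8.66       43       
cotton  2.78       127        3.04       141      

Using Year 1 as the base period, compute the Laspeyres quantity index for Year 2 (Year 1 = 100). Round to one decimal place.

108.3

Laspeyres quantity index uses base-period prices as weights.
ΣP(Year 1)·Q(Year 2) = 38.97×13 + 305.66×5 + 7.37×43 + 2.78×141 = 506.61 + 1528.3 + 316.91 + 391.98 = 2743.8
ΣP(Year 1)·Q(Year 1) = 38.97×14 + 305.66×4 + 7.37×56 + 2.78×127 = 545.58 + 1222.64 + 412.72 + 353.06 = 2534
Index = 2743.8 / 2534 × 100 = 108.2794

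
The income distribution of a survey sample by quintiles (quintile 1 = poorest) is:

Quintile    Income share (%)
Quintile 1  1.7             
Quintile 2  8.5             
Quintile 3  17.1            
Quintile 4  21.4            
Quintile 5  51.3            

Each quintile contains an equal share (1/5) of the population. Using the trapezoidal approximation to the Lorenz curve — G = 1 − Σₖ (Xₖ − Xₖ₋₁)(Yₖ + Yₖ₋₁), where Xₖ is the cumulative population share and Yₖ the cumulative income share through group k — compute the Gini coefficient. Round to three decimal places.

Cumulative income shares Yₖ: 0.0170, 0.1020, 0.2730, 0.4870, 1.0000
Σ (Xₖ−Xₖ₋₁)(Yₖ+Yₖ₋₁) = (1/5)(0.0170+0.0000) + (1/5)(0.1020+0.0170) + (1/5)(0.2730+0.1020) + (1/5)(0.4870+0.2730) + (1/5)(1.0000+0.4870)
  = 0.0034 + 0.0238 + 0.0750 + 0.1520 + 0.2974 = 0.5516
G = 1 − 0.5516 = 0.4484

0.448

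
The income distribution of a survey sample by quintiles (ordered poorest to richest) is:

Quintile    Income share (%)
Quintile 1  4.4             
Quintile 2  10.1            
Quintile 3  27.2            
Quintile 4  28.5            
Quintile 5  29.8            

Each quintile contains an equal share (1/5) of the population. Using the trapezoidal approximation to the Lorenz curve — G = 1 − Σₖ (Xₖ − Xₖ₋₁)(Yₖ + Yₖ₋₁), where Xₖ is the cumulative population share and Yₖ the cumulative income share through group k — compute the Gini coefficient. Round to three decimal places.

Cumulative income shares Yₖ: 0.0440, 0.1450, 0.4170, 0.7020, 1.0000
Σ (Xₖ−Xₖ₋₁)(Yₖ+Yₖ₋₁) = (1/5)(0.0440+0.0000) + (1/5)(0.1450+0.0440) + (1/5)(0.4170+0.1450) + (1/5)(0.7020+0.4170) + (1/5)(1.0000+0.7020)
  = 0.0088 + 0.0378 + 0.1124 + 0.2238 + 0.3404 = 0.7232
G = 1 − 0.7232 = 0.2768

0.277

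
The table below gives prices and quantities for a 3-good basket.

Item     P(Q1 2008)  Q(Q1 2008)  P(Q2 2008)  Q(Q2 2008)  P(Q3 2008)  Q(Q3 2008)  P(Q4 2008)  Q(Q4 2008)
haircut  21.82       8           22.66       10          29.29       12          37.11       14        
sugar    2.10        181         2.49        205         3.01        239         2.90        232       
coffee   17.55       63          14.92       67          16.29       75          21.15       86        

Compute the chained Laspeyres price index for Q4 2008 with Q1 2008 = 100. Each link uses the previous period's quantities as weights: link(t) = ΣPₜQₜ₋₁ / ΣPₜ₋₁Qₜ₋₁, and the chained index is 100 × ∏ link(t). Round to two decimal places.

Link Q1 2008→Q2 2008:
ΣP(Q2 2008)Q(Q1 2008) = 22.66×8 + 2.49×181 + 14.92×63 = 181.28 + 450.69 + 939.96 = 1571.93
ΣP(Q1 2008)Q(Q1 2008) = 21.82×8 + 2.10×181 + 17.55×63 = 174.56 + 380.1 + 1105.65 = 1660.31
link = 1571.93/1660.31 = 0.946769
Link Q2 2008→Q3 2008:
ΣP(Q3 2008)Q(Q2 2008) = 29.29×10 + 3.01×205 + 16.29×67 = 292.9 + 617.05 + 1091.43 = 2001.38
ΣP(Q2 2008)Q(Q2 2008) = 22.66×10 + 2.49×205 + 14.92×67 = 226.6 + 510.45 + 999.64 = 1736.69
link = 2001.38/1736.69 = 1.152411
Link Q3 2008→Q4 2008:
ΣP(Q4 2008)Q(Q3 2008) = 37.11×12 + 2.90×239 + 21.15×75 = 445.32 + 693.1 + 1586.25 = 2724.67
ΣP(Q3 2008)Q(Q3 2008) = 29.29×12 + 3.01×239 + 16.29×75 = 351.48 + 719.39 + 1221.75 = 2292.62
link = 2724.67/2292.62 = 1.188453
Chained index = 100 × 0.946769 × 1.152411 × 1.188453 = 129.6681

129.67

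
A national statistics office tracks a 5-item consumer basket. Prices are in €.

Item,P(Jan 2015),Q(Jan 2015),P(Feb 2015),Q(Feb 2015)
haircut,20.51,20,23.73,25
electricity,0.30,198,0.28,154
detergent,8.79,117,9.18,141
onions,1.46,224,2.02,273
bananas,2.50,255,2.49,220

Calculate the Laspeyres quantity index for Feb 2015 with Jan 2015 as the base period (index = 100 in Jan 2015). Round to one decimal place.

Laspeyres quantity index uses base-period prices as weights.
ΣP(Jan 2015)·Q(Feb 2015) = 20.51×25 + 0.30×154 + 8.79×141 + 1.46×273 + 2.50×220 = 512.75 + 46.2 + 1239.39 + 398.58 + 550 = 2746.92
ΣP(Jan 2015)·Q(Jan 2015) = 20.51×20 + 0.30×198 + 8.79×117 + 1.46×224 + 2.50×255 = 410.2 + 59.4 + 1028.43 + 327.04 + 637.5 = 2462.57
Index = 2746.92 / 2462.57 × 100 = 111.5469

111.5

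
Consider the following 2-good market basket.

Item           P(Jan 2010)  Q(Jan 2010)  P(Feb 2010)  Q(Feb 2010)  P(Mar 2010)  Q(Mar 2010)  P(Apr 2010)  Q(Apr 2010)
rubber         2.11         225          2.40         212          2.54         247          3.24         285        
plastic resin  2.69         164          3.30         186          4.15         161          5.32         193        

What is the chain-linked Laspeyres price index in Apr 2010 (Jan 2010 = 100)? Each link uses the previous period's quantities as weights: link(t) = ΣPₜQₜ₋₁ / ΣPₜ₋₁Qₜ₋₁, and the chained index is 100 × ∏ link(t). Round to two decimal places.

Link Jan 2010→Feb 2010:
ΣP(Feb 2010)Q(Jan 2010) = 2.40×225 + 3.30×164 = 540 + 541.2 = 1081.2
ΣP(Jan 2010)Q(Jan 2010) = 2.11×225 + 2.69×164 = 474.75 + 441.16 = 915.91
link = 1081.2/915.91 = 1.180465
Link Feb 2010→Mar 2010:
ΣP(Mar 2010)Q(Feb 2010) = 2.54×212 + 4.15×186 = 538.48 + 771.9 = 1310.38
ΣP(Feb 2010)Q(Feb 2010) = 2.40×212 + 3.30×186 = 508.8 + 613.8 = 1122.6
link = 1310.38/1122.6 = 1.167272
Link Mar 2010→Apr 2010:
ΣP(Apr 2010)Q(Mar 2010) = 3.24×247 + 5.32×161 = 800.28 + 856.52 = 1656.8
ΣP(Mar 2010)Q(Mar 2010) = 2.54×247 + 4.15×161 = 627.38 + 668.15 = 1295.53
link = 1656.8/1295.53 = 1.278859
Chained index = 100 × 1.180465 × 1.167272 × 1.278859 = 176.2171

176.22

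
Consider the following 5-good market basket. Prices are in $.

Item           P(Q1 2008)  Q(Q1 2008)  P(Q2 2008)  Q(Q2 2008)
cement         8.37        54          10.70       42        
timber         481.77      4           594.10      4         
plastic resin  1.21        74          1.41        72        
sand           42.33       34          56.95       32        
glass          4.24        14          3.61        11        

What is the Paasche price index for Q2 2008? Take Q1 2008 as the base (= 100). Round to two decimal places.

127.14

Paasche price index uses current-period quantities as weights.
ΣP(Q2 2008)·Q(Q2 2008) = 10.70×42 + 594.10×4 + 1.41×72 + 56.95×32 + 3.61×11 = 449.4 + 2376.4 + 101.52 + 1822.4 + 39.71 = 4789.43
ΣP(Q1 2008)·Q(Q2 2008) = 8.37×42 + 481.77×4 + 1.21×72 + 42.33×32 + 4.24×11 = 351.54 + 1927.08 + 87.12 + 1354.56 + 46.64 = 3766.94
Index = 4789.43 / 3766.94 × 100 = 127.1438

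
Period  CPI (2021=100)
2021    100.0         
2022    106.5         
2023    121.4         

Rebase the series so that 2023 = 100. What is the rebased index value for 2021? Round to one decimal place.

82.4

Rebased(2021) = 100.0 / 121.4 × 100 = 82.3723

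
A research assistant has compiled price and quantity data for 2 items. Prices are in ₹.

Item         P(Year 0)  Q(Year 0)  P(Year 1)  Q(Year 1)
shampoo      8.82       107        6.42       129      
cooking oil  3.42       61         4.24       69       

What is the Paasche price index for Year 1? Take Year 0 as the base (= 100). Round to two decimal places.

Paasche price index uses current-period quantities as weights.
ΣP(Year 1)·Q(Year 1) = 6.42×129 + 4.24×69 = 828.18 + 292.56 = 1120.74
ΣP(Year 0)·Q(Year 1) = 8.82×129 + 3.42×69 = 1137.78 + 235.98 = 1373.76
Index = 1120.74 / 1373.76 × 100 = 81.5819

81.58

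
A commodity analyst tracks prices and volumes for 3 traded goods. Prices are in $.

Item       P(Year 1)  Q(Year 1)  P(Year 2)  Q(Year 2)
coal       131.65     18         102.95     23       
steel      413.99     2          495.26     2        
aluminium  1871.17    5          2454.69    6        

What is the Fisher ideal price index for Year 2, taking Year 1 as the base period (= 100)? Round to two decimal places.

120.17

Laspeyres component (base-period weights):
ΣP(Year 2)Q(Year 1) = 102.95×18 + 495.26×2 + 2454.69×5 = 1853.1 + 990.52 + 12273.45 = 15117.07
ΣP(Year 1)Q(Year 1) = 131.65×18 + 413.99×2 + 1871.17×5 = 2369.7 + 827.98 + 9355.85 = 12553.53
L = 15117.07 / 12553.53 × 100 = 120.4209
Paasche component (current-period weights):
ΣP(Year 2)Q(Year 2) = 102.95×23 + 495.26×2 + 2454.69×6 = 2367.85 + 990.52 + 14728.14 = 18086.51
ΣP(Year 1)Q(Year 2) = 131.65×23 + 413.99×2 + 1871.17×6 = 3027.95 + 827.98 + 11227.02 = 15082.95
P = 18086.51 / 15082.95 × 100 = 119.9136
Fisher = √(L × P) = √(120.4209 × 119.9136) = 120.1670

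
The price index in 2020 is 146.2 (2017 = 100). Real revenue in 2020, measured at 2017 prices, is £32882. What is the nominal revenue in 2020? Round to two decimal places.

48073.48

Nominal = Real × (Index/100) = 32882 × (146.2/100)
        = 32882 × 1.462 = 48073.4840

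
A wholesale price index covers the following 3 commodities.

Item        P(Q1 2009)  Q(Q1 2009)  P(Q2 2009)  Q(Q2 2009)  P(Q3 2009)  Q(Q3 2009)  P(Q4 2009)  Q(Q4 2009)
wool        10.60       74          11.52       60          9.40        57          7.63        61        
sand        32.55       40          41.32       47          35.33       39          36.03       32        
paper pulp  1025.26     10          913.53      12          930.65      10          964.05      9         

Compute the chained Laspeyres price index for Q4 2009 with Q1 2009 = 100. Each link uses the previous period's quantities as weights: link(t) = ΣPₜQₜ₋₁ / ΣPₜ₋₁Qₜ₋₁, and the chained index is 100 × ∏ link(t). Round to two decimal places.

95.09

Link Q1 2009→Q2 2009:
ΣP(Q2 2009)Q(Q1 2009) = 11.52×74 + 41.32×40 + 913.53×10 = 852.48 + 1652.8 + 9135.3 = 11640.58
ΣP(Q1 2009)Q(Q1 2009) = 10.60×74 + 32.55×40 + 1025.26×10 = 784.4 + 1302 + 10252.6 = 12339
link = 11640.58/12339 = 0.943397
Link Q2 2009→Q3 2009:
ΣP(Q3 2009)Q(Q2 2009) = 9.40×60 + 35.33×47 + 930.65×12 = 564 + 1660.51 + 11167.8 = 13392.31
ΣP(Q2 2009)Q(Q2 2009) = 11.52×60 + 41.32×47 + 913.53×12 = 691.2 + 1942.04 + 10962.36 = 13595.6
link = 13392.31/13595.6 = 0.985047
Link Q3 2009→Q4 2009:
ΣP(Q4 2009)Q(Q3 2009) = 7.63×57 + 36.03×39 + 964.05×10 = 434.91 + 1405.17 + 9640.5 = 11480.58
ΣP(Q3 2009)Q(Q3 2009) = 9.40×57 + 35.33×39 + 930.65×10 = 535.8 + 1377.87 + 9306.5 = 11220.17
link = 11480.58/11220.17 = 1.023209
Chained index = 100 × 0.943397 × 0.985047 × 1.023209 = 95.0859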